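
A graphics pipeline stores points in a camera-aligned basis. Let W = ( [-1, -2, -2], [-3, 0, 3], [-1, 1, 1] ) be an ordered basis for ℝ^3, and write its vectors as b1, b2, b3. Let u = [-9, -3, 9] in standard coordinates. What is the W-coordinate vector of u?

[0, 4, -3]

[u]_W is the unique c with M c = u, where M has columns b1, ..., b3.
Solving this 3x3 system gives c = (0, 4, -3).
Check: 0·b1 + 4b2 - 3b3 = [-9, -3, 9].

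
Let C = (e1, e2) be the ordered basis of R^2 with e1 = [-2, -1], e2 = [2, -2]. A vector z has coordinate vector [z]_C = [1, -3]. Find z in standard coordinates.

z = M [z]_C, where M has columns e1, e2.
Carrying out the matrix-vector product, z = [-8, 5].

[-8, 5]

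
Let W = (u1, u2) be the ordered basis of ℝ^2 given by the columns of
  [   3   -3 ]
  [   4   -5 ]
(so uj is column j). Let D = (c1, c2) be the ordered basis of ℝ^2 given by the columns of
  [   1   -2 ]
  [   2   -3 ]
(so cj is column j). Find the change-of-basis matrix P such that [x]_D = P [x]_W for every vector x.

Let M have columns uj and N have columns cj. Then for every x, N [x]_D = x = M [x]_W, so P = N^(-1) M.
Since det N = 1, N^(-1) has integer entries; multiplying gives P = [[-1, -1], [-2, 1]].

[[-1, -1], [-2, 1]]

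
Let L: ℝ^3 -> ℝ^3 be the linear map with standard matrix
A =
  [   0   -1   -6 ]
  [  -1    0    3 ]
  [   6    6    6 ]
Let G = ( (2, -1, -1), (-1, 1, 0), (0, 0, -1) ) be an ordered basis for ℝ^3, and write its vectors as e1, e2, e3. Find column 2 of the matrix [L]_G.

(0, 1, 0)

Column 2 of [L]_G is the G-coordinate vector of L(e2).
In standard coordinates L(e2) = A e2 = (-1, 1, 0).
Converting to G: (-1, 1, 0) = 0·e1 + e2 + 0·e3, so the coordinate vector is (0, 1, 0).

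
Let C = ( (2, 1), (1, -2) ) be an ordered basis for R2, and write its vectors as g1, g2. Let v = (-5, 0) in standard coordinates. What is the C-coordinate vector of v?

(-2, -1)

Write v = c_1 g1 + c_2 g2 and solve for the c_i.
System: 2c_1 + c_2 = -5, c_1 - 2c_2 = 0; solving gives c_1 = -2, c_2 = -1.
Check: -2g1 - g2 = (-5, 0).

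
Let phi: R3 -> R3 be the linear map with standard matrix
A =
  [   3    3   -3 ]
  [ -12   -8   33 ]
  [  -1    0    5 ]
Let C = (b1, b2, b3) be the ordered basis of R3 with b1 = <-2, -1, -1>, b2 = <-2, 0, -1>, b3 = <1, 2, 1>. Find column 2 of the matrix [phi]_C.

<3, -3, -3>

Compute phi(b2) = A b2 = <-3, -9, -3> in standard coordinates.
Then write this in C-coordinates: solve for y in y_1 b1 + ... + y_3 b3 = <-3, -9, -3>.
This gives y = <3, -3, -3>, which is column 2 of [phi]_C.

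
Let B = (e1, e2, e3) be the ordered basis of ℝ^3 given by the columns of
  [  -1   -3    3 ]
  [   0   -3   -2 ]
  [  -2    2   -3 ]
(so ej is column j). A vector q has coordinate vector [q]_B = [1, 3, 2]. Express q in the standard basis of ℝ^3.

[-4, -13, -2]

The coordinates say q = e1 + 3e2 + 2e3; adding the scaled basis vectors gives [-4, -13, -2].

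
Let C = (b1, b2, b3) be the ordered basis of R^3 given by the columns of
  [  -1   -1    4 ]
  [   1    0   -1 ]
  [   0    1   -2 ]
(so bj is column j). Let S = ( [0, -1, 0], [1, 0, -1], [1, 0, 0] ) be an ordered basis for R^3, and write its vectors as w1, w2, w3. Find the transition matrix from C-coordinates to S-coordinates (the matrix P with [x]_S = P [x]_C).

[[-1, 0, 1], [0, -1, 2], [-1, 0, 2]]

Column j of P is [bj]_S, since P maps C-coordinates to S-coordinates.
Expressing b1 in S: b1 = -w1 + 0·w2 - w3, so column 1 of P is [-1, 0, -1].
Doing the same for each bj gives P = [[-1, 0, 1], [0, -1, 2], [-1, 0, 2]].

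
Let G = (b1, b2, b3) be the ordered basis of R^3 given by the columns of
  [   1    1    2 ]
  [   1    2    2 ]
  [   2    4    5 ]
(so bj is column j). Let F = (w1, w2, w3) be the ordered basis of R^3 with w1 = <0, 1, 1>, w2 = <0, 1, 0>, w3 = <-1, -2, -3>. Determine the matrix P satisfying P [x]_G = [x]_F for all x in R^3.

[[-1, 1, -1], [0, -1, -1], [-1, -1, -2]]

Let M have columns bj and N have columns wj. Then for every x, N [x]_F = x = M [x]_G, so P = N^(-1) M.
Since det N = 1, N^(-1) has integer entries; multiplying gives P = [[-1, 1, -1], [0, -1, -1], [-1, -1, -2]].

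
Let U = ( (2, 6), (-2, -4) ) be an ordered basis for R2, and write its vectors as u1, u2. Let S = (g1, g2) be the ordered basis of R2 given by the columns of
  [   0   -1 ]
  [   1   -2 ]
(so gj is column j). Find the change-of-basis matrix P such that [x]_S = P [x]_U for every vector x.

Let M have columns uj and N have columns gj. Then for every x, N [x]_S = x = M [x]_U, so P = N^(-1) M.
Since det N = 1, N^(-1) has integer entries; multiplying gives P = [[2, 0], [-2, 2]].

[[2, 0], [-2, 2]]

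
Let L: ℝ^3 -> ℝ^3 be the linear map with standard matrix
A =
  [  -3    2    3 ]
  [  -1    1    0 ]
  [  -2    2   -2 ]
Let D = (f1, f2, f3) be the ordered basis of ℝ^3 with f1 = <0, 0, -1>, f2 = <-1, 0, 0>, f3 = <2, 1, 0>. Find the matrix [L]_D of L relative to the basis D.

With P the matrix whose columns are f1, ..., f3, [L]_D = P^(-1) A P.
Column by column: L(f1) = A f1 = <-3, 0, 2>; its D-coordinates <-2, 3, 0> give column 1.
Continuing for each basis vector yields [L]_D = [[-2, -2, 2], [3, -1, 2], [0, 1, -1]].

[[-2, -2, 2], [3, -1, 2], [0, 1, -1]]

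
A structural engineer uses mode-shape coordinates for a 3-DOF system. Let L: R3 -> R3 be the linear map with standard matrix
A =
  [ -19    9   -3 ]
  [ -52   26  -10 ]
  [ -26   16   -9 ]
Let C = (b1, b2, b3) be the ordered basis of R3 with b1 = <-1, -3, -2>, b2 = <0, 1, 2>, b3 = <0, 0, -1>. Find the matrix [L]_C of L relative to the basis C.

Let P have columns b1, ..., b3. Then [L]_C = P^(-1) A P.
Here det P = 1, so P^(-1) is integer; computing A P first and then P^(-1)(A P) gives [[2, -3, -3], [0, -3, 1], [0, 2, -1]].

[[2, -3, -3], [0, -3, 1], [0, 2, -1]]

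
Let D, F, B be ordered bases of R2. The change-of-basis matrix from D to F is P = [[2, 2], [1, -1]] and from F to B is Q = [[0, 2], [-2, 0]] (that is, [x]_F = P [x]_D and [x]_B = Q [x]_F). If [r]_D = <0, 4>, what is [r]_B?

<-8, -16>

Apply P to get F-coordinates <8, -4>, then Q to get B-coordinates.
The result is [r]_B = <-8, -16>.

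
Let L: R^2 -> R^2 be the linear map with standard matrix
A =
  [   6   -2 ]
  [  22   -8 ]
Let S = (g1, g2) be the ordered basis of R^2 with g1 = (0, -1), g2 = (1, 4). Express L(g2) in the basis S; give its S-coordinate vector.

(2, -2)

Column 2 of [L]_S is the S-coordinate vector of L(g2).
In standard coordinates L(g2) = A g2 = (-2, -10).
Converting to S: (-2, -10) = 2g1 - 2g2, so the coordinate vector is (2, -2).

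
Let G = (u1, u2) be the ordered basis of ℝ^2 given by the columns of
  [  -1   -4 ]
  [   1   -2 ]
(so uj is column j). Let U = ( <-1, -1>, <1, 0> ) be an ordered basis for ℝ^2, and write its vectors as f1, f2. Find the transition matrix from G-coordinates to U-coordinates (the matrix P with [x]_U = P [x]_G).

[[-1, 2], [-2, -2]]

Let M have columns uj and N have columns fj. Then for every x, N [x]_U = x = M [x]_G, so P = N^(-1) M.
Since det N = 1, N^(-1) has integer entries; multiplying gives P = [[-1, 2], [-2, -2]].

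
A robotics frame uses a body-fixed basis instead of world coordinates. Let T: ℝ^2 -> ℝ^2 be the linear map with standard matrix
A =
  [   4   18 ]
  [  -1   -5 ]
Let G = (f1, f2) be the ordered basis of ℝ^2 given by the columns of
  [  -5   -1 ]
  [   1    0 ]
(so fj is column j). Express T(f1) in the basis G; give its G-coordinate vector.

[0, 2]

Compute T(f1) = A f1 = [-2, 0] in standard coordinates.
Then write this in G-coordinates: solve for y in y_1 f1 + y_2 f2 = [-2, 0].
This gives y = [0, 2], which is column 1 of [T]_G.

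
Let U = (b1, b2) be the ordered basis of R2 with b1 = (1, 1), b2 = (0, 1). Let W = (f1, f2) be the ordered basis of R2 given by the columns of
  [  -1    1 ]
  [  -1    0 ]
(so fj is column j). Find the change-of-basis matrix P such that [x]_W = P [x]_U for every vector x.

[[-1, -1], [0, -1]]

Let M have columns bj and N have columns fj. Then for every x, N [x]_W = x = M [x]_U, so P = N^(-1) M.
Since det N = 1, N^(-1) has integer entries; multiplying gives P = [[-1, -1], [0, -1]].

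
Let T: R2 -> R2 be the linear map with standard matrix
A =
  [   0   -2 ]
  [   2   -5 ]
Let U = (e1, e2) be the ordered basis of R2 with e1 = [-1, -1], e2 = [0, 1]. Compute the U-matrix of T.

Let P have columns e1, e2. Then [T]_U = P^(-1) A P.
Here det P = -1, so P^(-1) is integer; computing A P first and then P^(-1)(A P) gives [[-2, 2], [1, -3]].

[[-2, 2], [1, -3]]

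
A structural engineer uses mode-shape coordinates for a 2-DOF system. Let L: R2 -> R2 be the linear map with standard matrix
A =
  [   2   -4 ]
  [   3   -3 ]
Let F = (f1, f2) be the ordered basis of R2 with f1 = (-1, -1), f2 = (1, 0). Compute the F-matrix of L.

[[0, -3], [2, -1]]

The j-th column of [L]_F is [L(fj)]_F.
L(f1) = A f1 = (2, 0) = 0·f1 + 2f2, so column 1 is (0, 2).
Repeating for f2 and assembling the columns gives [[0, -3], [2, -1]].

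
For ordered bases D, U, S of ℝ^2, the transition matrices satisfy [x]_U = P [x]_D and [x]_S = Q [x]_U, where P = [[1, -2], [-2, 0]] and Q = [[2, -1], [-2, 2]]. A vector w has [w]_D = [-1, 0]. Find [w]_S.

First [w]_U = P [w]_D = [-1, 2].
Then [w]_S = Q [w]_U = [-4, 6].

[-4, 6]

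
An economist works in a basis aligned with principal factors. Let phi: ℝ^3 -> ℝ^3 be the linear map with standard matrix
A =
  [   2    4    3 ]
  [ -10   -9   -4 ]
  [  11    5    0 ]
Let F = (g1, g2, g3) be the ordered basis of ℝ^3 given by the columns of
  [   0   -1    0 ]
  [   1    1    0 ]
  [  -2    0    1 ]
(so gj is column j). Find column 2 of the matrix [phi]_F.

(3, -2, 0)

Compute phi(g2) = A g2 = (2, 1, -6) in standard coordinates.
Then write this in F-coordinates: solve for y in y_1 g1 + ... + y_3 g3 = (2, 1, -6).
This gives y = (3, -2, 0), which is column 2 of [phi]_F.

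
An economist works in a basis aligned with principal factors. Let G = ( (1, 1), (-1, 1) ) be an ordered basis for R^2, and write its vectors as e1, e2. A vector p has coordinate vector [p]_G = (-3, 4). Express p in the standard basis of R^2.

The coordinates say p = -3e1 + 4e2; adding the scaled basis vectors gives (-7, 1).

(-7, 1)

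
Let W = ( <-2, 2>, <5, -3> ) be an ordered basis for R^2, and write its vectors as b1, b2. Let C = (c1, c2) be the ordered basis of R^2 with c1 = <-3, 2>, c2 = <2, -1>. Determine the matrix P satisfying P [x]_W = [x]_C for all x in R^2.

[[2, -1], [2, 1]]

Column j of P is [bj]_C, since P maps W-coordinates to C-coordinates.
Expressing b1 in C: b1 = 2c1 + 2c2, so column 1 of P is <2, 2>.
Doing the same for each bj gives P = [[2, -1], [2, 1]].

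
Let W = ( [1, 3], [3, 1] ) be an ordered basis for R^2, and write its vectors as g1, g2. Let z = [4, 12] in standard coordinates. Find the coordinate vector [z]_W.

[4, 0]

Write z = c_1 g1 + c_2 g2 and solve for the c_i.
System: c_1 + 3c_2 = 4, 3c_1 + c_2 = 12; solving gives c_1 = 4, c_2 = 0.
Check: 4g1 + 0·g2 = [4, 12].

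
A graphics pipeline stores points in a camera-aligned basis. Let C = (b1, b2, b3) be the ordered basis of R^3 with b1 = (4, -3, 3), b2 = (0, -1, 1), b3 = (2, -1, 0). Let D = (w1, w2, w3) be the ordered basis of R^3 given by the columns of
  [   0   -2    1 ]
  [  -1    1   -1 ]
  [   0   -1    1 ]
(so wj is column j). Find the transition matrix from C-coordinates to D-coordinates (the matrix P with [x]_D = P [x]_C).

Take x = bj: its C-coordinates are the j-th standard unit vector, so P e_j — column j of P — equals [bj]_D.
b1 = 0·w1 - w2 + 2w3, giving column 1 = (0, -1, 2); repeating for each j gives P = [[0, 0, 1], [-1, 1, -2], [2, 2, -2]].

[[0, 0, 1], [-1, 1, -2], [2, 2, -2]]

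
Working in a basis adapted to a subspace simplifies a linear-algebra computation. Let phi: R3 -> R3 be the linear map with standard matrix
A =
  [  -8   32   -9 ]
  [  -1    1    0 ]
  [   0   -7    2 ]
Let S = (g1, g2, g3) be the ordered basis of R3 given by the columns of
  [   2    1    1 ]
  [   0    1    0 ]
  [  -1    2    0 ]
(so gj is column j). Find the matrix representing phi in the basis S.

[[-2, 3, -2], [-2, 0, -1], [-1, 0, -3]]

The j-th column of [phi]_S is [phi(gj)]_S.
phi(g1) = A g1 = (-7, -2, -2) = -2g1 - 2g2 - g3, so column 1 is (-2, -2, -1).
Repeating for g2, g3 and assembling the columns gives [[-2, 3, -2], [-2, 0, -1], [-1, 0, -3]].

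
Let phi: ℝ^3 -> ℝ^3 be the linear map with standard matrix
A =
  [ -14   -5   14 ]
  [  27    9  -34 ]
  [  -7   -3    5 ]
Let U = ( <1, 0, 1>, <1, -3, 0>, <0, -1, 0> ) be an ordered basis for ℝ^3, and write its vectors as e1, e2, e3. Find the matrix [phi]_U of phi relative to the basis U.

With P the matrix whose columns are e1, ..., e3, [phi]_U = P^(-1) A P.
Column by column: phi(e1) = A e1 = <0, -7, -2>; its U-coordinates <-2, 2, 1> give column 1.
Continuing for each basis vector yields [phi]_U = [[-2, 2, 3], [2, -1, 2], [1, 3, 3]].

[[-2, 2, 3], [2, -1, 2], [1, 3, 3]]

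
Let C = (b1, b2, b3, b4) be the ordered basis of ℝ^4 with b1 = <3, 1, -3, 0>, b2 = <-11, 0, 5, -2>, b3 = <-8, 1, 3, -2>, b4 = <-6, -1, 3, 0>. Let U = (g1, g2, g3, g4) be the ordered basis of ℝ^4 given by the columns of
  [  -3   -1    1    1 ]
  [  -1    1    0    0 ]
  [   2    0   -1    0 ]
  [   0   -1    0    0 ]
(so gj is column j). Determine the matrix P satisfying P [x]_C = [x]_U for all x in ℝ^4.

Take x = bj: its C-coordinates are the j-th standard unit vector, so P e_j — column j of P — equals [bj]_U.
b1 = -g1 + 0·g2 + g3 - g4, giving column 1 = <-1, 0, 1, -1>; repeating for each j gives P = [[-1, 2, 1, 1], [0, 2, 2, 0], [1, -1, -1, -1], [-1, -2, -2, -2]].

[[-1, 2, 1, 1], [0, 2, 2, 0], [1, -1, -1, -1], [-1, -2, -2, -2]]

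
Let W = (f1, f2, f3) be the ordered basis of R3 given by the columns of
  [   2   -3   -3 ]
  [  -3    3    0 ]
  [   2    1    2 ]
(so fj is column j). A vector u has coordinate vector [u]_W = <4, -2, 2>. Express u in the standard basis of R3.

By definition u = 4f1 - 2f2 + 2f3.
Summing componentwise gives <8, -18, 10>.

<8, -18, 10>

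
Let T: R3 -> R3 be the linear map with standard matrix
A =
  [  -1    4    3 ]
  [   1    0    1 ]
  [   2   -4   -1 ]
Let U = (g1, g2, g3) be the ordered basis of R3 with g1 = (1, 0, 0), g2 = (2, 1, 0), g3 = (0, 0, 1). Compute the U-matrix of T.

[[-3, -2, 1], [1, 2, 1], [2, 0, -1]]

Let P have columns g1, ..., g3. Then [T]_U = P^(-1) A P.
Here det P = 1, so P^(-1) is integer; computing A P first and then P^(-1)(A P) gives [[-3, -2, 1], [1, 2, 1], [2, 0, -1]].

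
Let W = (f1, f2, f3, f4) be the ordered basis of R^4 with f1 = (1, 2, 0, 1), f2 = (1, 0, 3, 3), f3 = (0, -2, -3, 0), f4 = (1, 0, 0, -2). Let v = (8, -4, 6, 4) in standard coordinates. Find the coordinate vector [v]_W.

We seek scalars with c_1 f1 + ... + c_4 f4 = v; equivalently solve M c = v where the columns of M are f1, ..., f4.
Gaussian elimination on [M | v] yields c = (0, 4, 2, 4).
Check: 0·f1 + 4f2 + 2f3 + 4f4 = (8, -4, 6, 4).

(0, 4, 2, 4)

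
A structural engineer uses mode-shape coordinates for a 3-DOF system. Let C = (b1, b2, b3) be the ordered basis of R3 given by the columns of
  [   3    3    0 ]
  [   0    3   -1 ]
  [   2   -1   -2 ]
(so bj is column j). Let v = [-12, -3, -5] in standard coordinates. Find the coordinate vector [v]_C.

Write v = c_1 b1 + ... + c_3 b3 and solve for the c_i.
Row-reducing the augmented matrix [M | v] gives c = (-3, -1, 0).
Check: -3b1 - b2 + 0·b3 = [-12, -3, -5].

[-3, -1, 0]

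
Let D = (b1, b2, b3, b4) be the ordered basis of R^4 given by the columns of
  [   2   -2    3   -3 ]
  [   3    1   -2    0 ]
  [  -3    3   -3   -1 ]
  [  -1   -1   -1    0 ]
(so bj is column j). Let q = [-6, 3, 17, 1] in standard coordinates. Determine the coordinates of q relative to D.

[q]_D is the unique c with M c = q, where M has columns b1, ..., b4.
Solving this 4x4 system gives c = (-1, 2, -2, -2).
Check: -b1 + 2b2 - 2b3 - 2b4 = [-6, 3, 17, 1].

[-1, 2, -2, -2]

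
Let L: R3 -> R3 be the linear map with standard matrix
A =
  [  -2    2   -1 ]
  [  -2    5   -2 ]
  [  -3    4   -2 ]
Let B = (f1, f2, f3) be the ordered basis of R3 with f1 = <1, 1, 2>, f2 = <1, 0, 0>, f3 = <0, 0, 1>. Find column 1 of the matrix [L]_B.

Column 1 of [L]_B is the B-coordinate vector of L(f1).
In standard coordinates L(f1) = A f1 = <-2, -1, -3>.
Converting to B: <-2, -1, -3> = -f1 - f2 - f3, so the coordinate vector is <-1, -1, -1>.

<-1, -1, -1>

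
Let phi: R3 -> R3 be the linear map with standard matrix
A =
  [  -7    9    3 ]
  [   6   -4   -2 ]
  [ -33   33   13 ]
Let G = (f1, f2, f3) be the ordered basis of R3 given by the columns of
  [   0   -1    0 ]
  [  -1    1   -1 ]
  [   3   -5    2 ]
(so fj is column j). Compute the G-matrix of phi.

[[2, -2, 2], [0, -1, 3], [0, 1, 1]]

Let P have columns f1, ..., f3. Then [phi]_G = P^(-1) A P.
Here det P = 1, so P^(-1) is integer; computing A P first and then P^(-1)(A P) gives [[2, -2, 2], [0, -1, 3], [0, 1, 1]].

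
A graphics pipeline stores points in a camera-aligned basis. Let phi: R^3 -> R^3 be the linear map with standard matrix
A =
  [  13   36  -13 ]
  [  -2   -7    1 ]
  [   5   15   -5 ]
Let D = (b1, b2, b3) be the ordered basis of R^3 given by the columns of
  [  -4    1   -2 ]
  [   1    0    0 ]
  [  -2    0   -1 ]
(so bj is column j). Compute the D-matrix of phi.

[[-1, -2, 3], [0, 3, -3], [-3, -1, -1]]

Let P have columns b1, ..., b3. Then [phi]_D = P^(-1) A P.
Here det P = 1, so P^(-1) is integer; computing A P first and then P^(-1)(A P) gives [[-1, -2, 3], [0, 3, -3], [-3, -1, -1]].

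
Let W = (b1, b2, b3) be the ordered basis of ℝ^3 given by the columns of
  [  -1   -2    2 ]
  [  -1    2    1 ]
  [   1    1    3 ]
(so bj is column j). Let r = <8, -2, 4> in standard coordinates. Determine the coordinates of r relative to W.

[r]_W is the unique c with M c = r, where M has columns b1, ..., b3.
Row-reducing the augmented matrix [M | r] gives c = (0, -2, 2).
Check: 0·b1 - 2b2 + 2b3 = <8, -2, 4>.

<0, -2, 2>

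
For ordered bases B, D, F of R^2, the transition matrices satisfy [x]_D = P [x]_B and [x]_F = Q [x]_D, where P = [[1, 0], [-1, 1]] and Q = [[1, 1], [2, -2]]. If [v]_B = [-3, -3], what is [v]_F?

Composing the changes, [v]_F = Q P [v]_B.
Q P = [[0, 1], [4, -2]]; applying this to [-3, -3] gives [-3, -6].

[-3, -6]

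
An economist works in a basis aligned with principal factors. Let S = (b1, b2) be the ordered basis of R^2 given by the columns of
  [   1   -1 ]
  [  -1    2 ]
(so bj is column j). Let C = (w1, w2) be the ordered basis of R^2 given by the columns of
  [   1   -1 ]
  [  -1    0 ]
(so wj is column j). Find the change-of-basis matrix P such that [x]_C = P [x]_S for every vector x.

Column j of P is [bj]_C, since P maps S-coordinates to C-coordinates.
Expressing b1 in C: b1 = w1 + 0·w2, so column 1 of P is [1, 0].
Doing the same for each bj gives P = [[1, -2], [0, -1]].

[[1, -2], [0, -1]]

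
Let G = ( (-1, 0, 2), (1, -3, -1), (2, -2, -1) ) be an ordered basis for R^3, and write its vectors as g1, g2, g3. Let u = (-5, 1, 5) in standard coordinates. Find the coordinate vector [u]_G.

(2, 1, -2)

[u]_G is the unique c with M c = u, where M has columns g1, ..., g3.
Solving this 3x3 system gives c = (2, 1, -2).
Check: 2g1 + g2 - 2g3 = (-5, 1, 5).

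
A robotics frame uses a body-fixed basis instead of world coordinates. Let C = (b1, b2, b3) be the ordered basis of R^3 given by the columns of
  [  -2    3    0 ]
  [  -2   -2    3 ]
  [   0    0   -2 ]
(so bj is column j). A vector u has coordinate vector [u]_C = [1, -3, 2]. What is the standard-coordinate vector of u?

[-11, 10, -4]

The coordinates say u = b1 - 3b2 + 2b3; adding the scaled basis vectors gives [-11, 10, -4].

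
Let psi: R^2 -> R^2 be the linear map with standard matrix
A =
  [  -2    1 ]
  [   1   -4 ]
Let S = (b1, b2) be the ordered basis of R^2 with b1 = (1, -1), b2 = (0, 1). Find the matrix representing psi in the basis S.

With P the matrix whose columns are b1, b2, [psi]_S = P^(-1) A P.
Column by column: psi(b1) = A b1 = (-3, 5); its S-coordinates (-3, 2) give column 1.
Continuing for each basis vector yields [psi]_S = [[-3, 1], [2, -3]].

[[-3, 1], [2, -3]]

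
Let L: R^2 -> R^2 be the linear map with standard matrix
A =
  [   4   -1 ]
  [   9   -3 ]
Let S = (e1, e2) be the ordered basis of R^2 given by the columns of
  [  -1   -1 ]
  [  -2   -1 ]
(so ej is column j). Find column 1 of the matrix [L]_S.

[1, 1]

Compute L(e1) = A e1 = [-2, -3] in standard coordinates.
Then write this in S-coordinates: solve for y in y_1 e1 + y_2 e2 = [-2, -3].
This gives y = [1, 1], which is column 1 of [L]_S.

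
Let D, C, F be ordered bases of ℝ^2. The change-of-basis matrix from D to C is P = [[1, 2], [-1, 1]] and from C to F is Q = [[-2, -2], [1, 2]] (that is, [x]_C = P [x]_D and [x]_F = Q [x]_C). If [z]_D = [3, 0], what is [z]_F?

[0, -3]

Apply P to get C-coordinates [3, -3], then Q to get F-coordinates.
The result is [z]_F = [0, -3].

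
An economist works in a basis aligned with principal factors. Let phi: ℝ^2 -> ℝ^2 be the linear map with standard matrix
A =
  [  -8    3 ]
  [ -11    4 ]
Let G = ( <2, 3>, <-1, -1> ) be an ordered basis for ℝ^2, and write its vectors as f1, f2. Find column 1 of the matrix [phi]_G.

Compute phi(f1) = A f1 = <-7, -10> in standard coordinates.
Then write this in G-coordinates: solve for y in y_1 f1 + y_2 f2 = <-7, -10>.
This gives y = <-3, 1>, which is column 1 of [phi]_G.

<-3, 1>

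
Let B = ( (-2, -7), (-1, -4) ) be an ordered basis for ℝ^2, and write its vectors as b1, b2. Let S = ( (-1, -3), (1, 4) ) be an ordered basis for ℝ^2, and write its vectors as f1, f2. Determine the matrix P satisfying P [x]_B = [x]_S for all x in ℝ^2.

Let M have columns bj and N have columns fj. Then for every x, N [x]_S = x = M [x]_B, so P = N^(-1) M.
Since det N = -1, N^(-1) has integer entries; multiplying gives P = [[1, 0], [-1, -1]].

[[1, 0], [-1, -1]]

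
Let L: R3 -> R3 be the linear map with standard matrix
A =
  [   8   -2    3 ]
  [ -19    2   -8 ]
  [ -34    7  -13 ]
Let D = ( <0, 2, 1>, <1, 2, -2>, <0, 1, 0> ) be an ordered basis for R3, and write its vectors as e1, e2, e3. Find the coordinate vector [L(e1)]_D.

<-1, -1, 0>

Column 1 of [L]_D is the D-coordinate vector of L(e1).
In standard coordinates L(e1) = A e1 = <-1, -4, 1>.
Converting to D: <-1, -4, 1> = -e1 - e2 + 0·e3, so the coordinate vector is <-1, -1, 0>.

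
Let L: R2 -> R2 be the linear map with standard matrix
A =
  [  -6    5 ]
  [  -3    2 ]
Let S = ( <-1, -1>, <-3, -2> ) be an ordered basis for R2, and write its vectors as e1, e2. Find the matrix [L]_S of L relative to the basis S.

Let P have columns e1, e2. Then [L]_S = P^(-1) A P.
Here det P = -1, so P^(-1) is integer; computing A P first and then P^(-1)(A P) gives [[-1, 1], [0, -3]].

[[-1, 1], [0, -3]]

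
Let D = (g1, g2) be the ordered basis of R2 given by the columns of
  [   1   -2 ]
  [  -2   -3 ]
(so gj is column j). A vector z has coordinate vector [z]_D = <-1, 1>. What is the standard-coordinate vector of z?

z = M [z]_D, where M has columns g1, g2.
Carrying out the matrix-vector product, z = <-3, -1>.

<-3, -1>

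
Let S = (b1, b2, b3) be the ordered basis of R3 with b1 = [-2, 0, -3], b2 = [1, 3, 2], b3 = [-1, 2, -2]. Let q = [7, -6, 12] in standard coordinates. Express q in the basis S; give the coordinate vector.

[-2, 0, -3]

We seek scalars with c_1 b1 + ... + c_3 b3 = q; equivalently solve M c = q where the columns of M are b1, ..., b3.
Row-reducing the augmented matrix [M | q] gives c = (-2, 0, -3).
Check: -2b1 + 0·b2 - 3b3 = [7, -6, 12].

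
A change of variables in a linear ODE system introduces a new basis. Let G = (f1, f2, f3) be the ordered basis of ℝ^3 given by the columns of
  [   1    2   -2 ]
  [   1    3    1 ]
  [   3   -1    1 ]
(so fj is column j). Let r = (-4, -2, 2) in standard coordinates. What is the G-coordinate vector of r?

Write r = c_1 f1 + ... + c_3 f3 and solve for the c_i.
Solving this 3x3 system gives c = (0, -1, 1).
Check: 0·f1 - f2 + f3 = (-4, -2, 2).

(0, -1, 1)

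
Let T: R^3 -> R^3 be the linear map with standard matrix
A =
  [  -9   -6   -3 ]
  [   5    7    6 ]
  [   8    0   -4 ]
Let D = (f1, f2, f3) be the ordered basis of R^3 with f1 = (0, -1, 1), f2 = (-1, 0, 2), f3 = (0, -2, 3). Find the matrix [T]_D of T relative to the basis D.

With P the matrix whose columns are f1, ..., f3, [T]_D = P^(-1) A P.
Column by column: T(f1) = A f1 = (3, -1, -4); its D-coordinates (-1, -3, 1) give column 1.
Continuing for each basis vector yields [T]_D = [[-1, -1, 0], [-3, -3, -3], [1, -3, -2]].

[[-1, -1, 0], [-3, -3, -3], [1, -3, -2]]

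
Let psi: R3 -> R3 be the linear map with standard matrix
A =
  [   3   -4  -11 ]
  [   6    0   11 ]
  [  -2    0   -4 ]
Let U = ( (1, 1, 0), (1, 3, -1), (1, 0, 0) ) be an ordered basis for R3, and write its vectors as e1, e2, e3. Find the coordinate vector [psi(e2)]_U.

(1, -2, 3)

Column 2 of [psi]_U is the U-coordinate vector of psi(e2).
In standard coordinates psi(e2) = A e2 = (2, -5, 2).
Converting to U: (2, -5, 2) = e1 - 2e2 + 3e3, so the coordinate vector is (1, -2, 3).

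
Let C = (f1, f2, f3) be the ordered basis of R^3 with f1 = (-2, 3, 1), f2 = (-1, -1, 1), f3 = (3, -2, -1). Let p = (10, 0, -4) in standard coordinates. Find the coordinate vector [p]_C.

Write p = c_1 f1 + ... + c_3 f3 and solve for the c_i.
Row-reducing the augmented matrix [M | p] gives c = (2, -2, 4).
Check: 2f1 - 2f2 + 4f3 = (10, 0, -4).

(2, -2, 4)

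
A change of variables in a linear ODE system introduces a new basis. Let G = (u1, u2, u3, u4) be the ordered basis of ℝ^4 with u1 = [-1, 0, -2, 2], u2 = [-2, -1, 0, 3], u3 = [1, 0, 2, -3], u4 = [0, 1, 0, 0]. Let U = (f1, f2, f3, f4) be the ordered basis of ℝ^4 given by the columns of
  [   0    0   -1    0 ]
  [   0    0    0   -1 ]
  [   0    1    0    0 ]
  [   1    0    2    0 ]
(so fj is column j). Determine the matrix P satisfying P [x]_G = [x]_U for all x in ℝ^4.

[[0, -1, -1, 0], [-2, 0, 2, 0], [1, 2, -1, 0], [0, 1, 0, -1]]

Let M have columns uj and N have columns fj. Then for every x, N [x]_U = x = M [x]_G, so P = N^(-1) M.
Since det N = -1, N^(-1) has integer entries; multiplying gives P = [[0, -1, -1, 0], [-2, 0, 2, 0], [1, 2, -1, 0], [0, 1, 0, -1]].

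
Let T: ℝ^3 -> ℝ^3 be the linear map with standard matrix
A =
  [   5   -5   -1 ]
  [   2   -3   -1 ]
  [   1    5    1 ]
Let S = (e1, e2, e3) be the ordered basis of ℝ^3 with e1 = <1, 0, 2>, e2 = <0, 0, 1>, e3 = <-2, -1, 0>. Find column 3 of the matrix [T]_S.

Compute T(e3) = A e3 = <-5, -1, -7> in standard coordinates.
Then write this in S-coordinates: solve for y in y_1 e1 + ... + y_3 e3 = <-5, -1, -7>.
This gives y = <-3, -1, 1>, which is column 3 of [T]_S.

<-3, -1, 1>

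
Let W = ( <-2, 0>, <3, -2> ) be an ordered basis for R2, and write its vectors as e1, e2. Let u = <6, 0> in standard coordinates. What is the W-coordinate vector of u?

<-3, 0>

Write u = c_1 e1 + c_2 e2 and solve for the c_i.
System: -2c_1 + 3c_2 = 6, 0c_1 - 2c_2 = 0; solving gives c_1 = -3, c_2 = 0.
Check: -3e1 + 0·e2 = <6, 0>.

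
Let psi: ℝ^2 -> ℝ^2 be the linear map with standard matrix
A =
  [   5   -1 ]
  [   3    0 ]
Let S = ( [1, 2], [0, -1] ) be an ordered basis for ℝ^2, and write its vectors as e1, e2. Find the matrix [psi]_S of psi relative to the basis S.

The j-th column of [psi]_S is [psi(ej)]_S.
psi(e1) = A e1 = [3, 3] = 3e1 + 3e2, so column 1 is [3, 3].
Repeating for e2 and assembling the columns gives [[3, 1], [3, 2]].

[[3, 1], [3, 2]]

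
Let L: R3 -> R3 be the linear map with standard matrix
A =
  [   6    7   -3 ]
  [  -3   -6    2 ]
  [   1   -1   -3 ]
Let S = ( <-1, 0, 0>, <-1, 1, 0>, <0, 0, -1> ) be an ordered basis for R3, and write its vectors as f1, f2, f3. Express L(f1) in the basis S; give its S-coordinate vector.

Column 1 of [L]_S is the S-coordinate vector of L(f1).
In standard coordinates L(f1) = A f1 = <-6, 3, -1>.
Converting to S: <-6, 3, -1> = 3f1 + 3f2 + f3, so the coordinate vector is <3, 3, 1>.

<3, 3, 1>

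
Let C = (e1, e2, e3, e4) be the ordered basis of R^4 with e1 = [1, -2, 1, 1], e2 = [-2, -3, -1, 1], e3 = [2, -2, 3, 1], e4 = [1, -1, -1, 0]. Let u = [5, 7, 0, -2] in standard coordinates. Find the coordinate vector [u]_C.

[u]_C is the unique c with M c = u, where M has columns e1, ..., e4.
Gaussian elimination on [M | u] yields c = (3, -3, -2, 0).
Check: 3e1 - 3e2 - 2e3 + 0·e4 = [5, 7, 0, -2].

[3, -3, -2, 0]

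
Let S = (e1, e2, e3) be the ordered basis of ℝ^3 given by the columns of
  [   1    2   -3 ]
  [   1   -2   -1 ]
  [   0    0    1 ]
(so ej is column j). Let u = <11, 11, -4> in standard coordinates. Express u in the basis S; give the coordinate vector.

We seek scalars with c_1 e1 + ... + c_3 e3 = u; equivalently solve M c = u where the columns of M are e1, ..., e3.
Gaussian elimination on [M | u] yields c = (3, -2, -4).
Check: 3e1 - 2e2 - 4e3 = <11, 11, -4>.

<3, -2, -4>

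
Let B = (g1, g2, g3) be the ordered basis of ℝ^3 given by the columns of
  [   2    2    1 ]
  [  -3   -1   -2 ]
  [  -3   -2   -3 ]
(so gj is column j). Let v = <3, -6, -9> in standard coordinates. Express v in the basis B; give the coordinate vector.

[v]_B is the unique c with M c = v, where M has columns g1, ..., g3.
Gaussian elimination on [M | v] yields c = (0, 0, 3).
Check: 0·g1 + 0·g2 + 3g3 = <3, -6, -9>.

<0, 0, 3>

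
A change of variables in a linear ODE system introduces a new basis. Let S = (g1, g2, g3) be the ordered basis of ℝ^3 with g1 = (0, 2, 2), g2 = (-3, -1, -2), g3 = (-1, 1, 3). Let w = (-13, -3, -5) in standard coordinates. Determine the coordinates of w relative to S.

Write w = c_1 g1 + ... + c_3 g3 and solve for the c_i.
Gaussian elimination on [M | w] yields c = (0, 4, 1).
Check: 0·g1 + 4g2 + g3 = (-13, -3, -5).

(0, 4, 1)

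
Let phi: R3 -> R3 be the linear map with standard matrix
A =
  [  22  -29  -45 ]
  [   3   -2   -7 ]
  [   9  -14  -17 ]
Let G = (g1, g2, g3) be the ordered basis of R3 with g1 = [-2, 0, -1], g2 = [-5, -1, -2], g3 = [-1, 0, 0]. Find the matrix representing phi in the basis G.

[[3, -1, 3], [-1, -1, 3], [-2, -2, 1]]

With P the matrix whose columns are g1, ..., g3, [phi]_G = P^(-1) A P.
Column by column: phi(g1) = A g1 = [1, 1, -1]; its G-coordinates [3, -1, -2] give column 1.
Continuing for each basis vector yields [phi]_G = [[3, -1, 3], [-1, -1, 3], [-2, -2, 1]].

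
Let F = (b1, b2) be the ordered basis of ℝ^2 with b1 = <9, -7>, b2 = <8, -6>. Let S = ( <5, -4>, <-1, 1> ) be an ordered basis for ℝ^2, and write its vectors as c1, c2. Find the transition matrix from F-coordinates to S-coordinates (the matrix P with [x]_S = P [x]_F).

Column j of P is [bj]_S, since P maps F-coordinates to S-coordinates.
Expressing b1 in S: b1 = 2c1 + c2, so column 1 of P is <2, 1>.
Doing the same for each bj gives P = [[2, 2], [1, 2]].

[[2, 2], [1, 2]]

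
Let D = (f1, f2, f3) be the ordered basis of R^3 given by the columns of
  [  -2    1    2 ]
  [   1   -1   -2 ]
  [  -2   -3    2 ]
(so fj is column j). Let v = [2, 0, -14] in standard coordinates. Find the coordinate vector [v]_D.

[v]_D is the unique c with M c = v, where M has columns f1, ..., f3.
Gaussian elimination on [M | v] yields c = (-2, 4, -3).
Check: -2f1 + 4f2 - 3f3 = [2, 0, -14].

[-2, 4, -3]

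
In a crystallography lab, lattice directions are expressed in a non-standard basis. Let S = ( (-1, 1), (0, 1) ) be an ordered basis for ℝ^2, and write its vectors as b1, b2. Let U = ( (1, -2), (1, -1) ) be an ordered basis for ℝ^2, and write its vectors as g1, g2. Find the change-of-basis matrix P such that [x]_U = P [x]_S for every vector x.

[[0, -1], [-1, 1]]

Column j of P is [bj]_U, since P maps S-coordinates to U-coordinates.
Expressing b1 in U: b1 = 0·g1 - g2, so column 1 of P is (0, -1).
Doing the same for each bj gives P = [[0, -1], [-1, 1]].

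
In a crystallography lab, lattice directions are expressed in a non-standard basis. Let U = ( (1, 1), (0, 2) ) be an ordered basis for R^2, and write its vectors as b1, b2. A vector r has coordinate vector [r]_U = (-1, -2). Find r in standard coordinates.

(-1, -5)

r = M [r]_U, where M has columns b1, b2.
Carrying out the matrix-vector product, r = (-1, -5).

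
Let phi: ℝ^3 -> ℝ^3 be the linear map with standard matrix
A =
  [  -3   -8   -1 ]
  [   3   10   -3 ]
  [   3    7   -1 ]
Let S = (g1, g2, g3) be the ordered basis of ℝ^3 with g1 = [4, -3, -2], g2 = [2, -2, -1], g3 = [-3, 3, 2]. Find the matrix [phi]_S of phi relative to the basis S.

[[2, 0, -2], [3, 1, 0], [0, -3, 3]]

With P the matrix whose columns are g1, ..., g3, [phi]_S = P^(-1) A P.
Column by column: phi(g1) = A g1 = [14, -12, -7]; its S-coordinates [2, 3, 0] give column 1.
Continuing for each basis vector yields [phi]_S = [[2, 0, -2], [3, 1, 0], [0, -3, 3]].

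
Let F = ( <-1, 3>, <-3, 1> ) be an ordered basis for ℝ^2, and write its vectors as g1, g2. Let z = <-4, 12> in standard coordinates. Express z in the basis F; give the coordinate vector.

We seek scalars with c_1 g1 + c_2 g2 = z; equivalently solve M c = z where the columns of M are g1, g2.
System: -c_1 - 3c_2 = -4, 3c_1 + c_2 = 12; solving gives c_1 = 4, c_2 = 0.
Check: 4g1 + 0·g2 = <-4, 12>.

<4, 0>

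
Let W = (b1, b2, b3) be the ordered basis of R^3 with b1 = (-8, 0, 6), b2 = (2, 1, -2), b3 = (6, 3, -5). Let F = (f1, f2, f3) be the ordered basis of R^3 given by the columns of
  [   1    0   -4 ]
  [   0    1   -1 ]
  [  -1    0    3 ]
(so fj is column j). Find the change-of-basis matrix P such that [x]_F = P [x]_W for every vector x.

[[0, 2, 2], [2, 1, 2], [2, 0, -1]]

Column j of P is [bj]_F, since P maps W-coordinates to F-coordinates.
Expressing b1 in F: b1 = 0·f1 + 2f2 + 2f3, so column 1 of P is (0, 2, 2).
Doing the same for each bj gives P = [[0, 2, 2], [2, 1, 2], [2, 0, -1]].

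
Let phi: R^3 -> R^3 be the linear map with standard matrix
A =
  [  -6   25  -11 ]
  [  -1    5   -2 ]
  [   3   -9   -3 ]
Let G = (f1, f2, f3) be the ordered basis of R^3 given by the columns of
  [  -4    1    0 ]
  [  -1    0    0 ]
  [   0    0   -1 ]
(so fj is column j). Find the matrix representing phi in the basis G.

With P the matrix whose columns are f1, ..., f3, [phi]_G = P^(-1) A P.
Column by column: phi(f1) = A f1 = (-1, -1, -3); its G-coordinates (1, 3, 3) give column 1.
Continuing for each basis vector yields [phi]_G = [[1, 1, -2], [3, -2, 3], [3, -3, -3]].

[[1, 1, -2], [3, -2, 3], [3, -3, -3]]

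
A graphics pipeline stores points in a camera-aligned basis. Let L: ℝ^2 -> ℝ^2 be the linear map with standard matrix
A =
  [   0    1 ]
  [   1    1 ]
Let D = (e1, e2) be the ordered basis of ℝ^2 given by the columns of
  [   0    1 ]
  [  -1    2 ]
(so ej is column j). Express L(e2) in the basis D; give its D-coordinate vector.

Column 2 of [L]_D is the D-coordinate vector of L(e2).
In standard coordinates L(e2) = A e2 = [2, 3].
Converting to D: [2, 3] = e1 + 2e2, so the coordinate vector is [1, 2].

[1, 2]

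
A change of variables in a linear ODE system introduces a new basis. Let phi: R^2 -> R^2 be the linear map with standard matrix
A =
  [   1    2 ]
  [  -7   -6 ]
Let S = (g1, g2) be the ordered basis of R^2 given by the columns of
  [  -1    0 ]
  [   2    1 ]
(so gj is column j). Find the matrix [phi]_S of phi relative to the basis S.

Let P have columns g1, g2. Then [phi]_S = P^(-1) A P.
Here det P = -1, so P^(-1) is integer; computing A P first and then P^(-1)(A P) gives [[-3, -2], [1, -2]].

[[-3, -2], [1, -2]]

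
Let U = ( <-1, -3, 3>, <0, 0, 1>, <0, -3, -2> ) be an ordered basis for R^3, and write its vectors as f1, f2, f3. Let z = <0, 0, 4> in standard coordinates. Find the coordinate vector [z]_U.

[z]_U is the unique c with M c = z, where M has columns f1, ..., f3.
Gaussian elimination on [M | z] yields c = (0, 4, 0).
Check: 0·f1 + 4f2 + 0·f3 = <0, 0, 4>.

<0, 4, 0>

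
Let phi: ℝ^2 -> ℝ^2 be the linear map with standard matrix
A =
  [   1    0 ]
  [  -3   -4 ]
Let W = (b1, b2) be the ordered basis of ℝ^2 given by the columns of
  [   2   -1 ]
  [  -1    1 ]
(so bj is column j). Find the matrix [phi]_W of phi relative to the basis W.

[[0, -2], [-2, -3]]

The j-th column of [phi]_W is [phi(bj)]_W.
phi(b1) = A b1 = (2, -2) = 0·b1 - 2b2, so column 1 is (0, -2).
Repeating for b2 and assembling the columns gives [[0, -2], [-2, -3]].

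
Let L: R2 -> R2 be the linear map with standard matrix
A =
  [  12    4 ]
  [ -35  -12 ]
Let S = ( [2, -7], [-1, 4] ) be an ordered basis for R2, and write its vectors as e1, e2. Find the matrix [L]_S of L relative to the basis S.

The j-th column of [L]_S is [L(ej)]_S.
L(e1) = A e1 = [-4, 14] = -2e1 + 0·e2, so column 1 is [-2, 0].
Repeating for e2 and assembling the columns gives [[-2, 3], [0, 2]].

[[-2, 3], [0, 2]]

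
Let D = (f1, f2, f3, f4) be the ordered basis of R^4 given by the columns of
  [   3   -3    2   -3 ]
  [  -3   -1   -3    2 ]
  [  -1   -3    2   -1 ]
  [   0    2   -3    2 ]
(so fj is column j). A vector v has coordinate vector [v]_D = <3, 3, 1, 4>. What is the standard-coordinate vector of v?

v = M [v]_D, where M has columns f1, ..., f4.
Carrying out the matrix-vector product, v = <-10, -7, -14, 11>.

<-10, -7, -14, 11>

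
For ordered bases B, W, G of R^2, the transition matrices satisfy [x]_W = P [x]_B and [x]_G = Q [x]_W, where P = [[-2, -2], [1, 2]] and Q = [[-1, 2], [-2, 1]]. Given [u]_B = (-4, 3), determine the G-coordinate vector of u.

(2, -2)

Composing the changes, [u]_G = Q P [u]_B.
Q P = [[4, 6], [5, 6]]; applying this to (-4, 3) gives (2, -2).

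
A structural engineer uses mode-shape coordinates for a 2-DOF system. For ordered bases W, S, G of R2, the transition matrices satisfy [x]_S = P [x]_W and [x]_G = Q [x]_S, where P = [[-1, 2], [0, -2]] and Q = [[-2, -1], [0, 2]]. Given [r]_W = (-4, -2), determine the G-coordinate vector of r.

(-4, 8)

Apply P to get S-coordinates (0, 4), then Q to get G-coordinates.
The result is [r]_G = (-4, 8).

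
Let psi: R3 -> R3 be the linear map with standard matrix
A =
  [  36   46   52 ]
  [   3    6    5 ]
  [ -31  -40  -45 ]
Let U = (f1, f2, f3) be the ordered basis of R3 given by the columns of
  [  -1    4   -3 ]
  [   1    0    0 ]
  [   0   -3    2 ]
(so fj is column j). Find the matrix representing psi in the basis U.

Let P have columns f1, ..., f3. Then [psi]_U = P^(-1) A P.
Here det P = 1, so P^(-1) is integer; computing A P first and then P^(-1)(A P) gives [[3, -3, 1], [1, -3, -3], [-3, 1, -3]].

[[3, -3, 1], [1, -3, -3], [-3, 1, -3]]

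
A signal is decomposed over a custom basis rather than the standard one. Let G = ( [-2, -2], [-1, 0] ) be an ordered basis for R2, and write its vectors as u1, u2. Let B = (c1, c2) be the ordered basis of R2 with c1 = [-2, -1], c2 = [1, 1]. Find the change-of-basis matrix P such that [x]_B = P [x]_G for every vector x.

Column j of P is [uj]_B, since P maps G-coordinates to B-coordinates.
Expressing u1 in B: u1 = 0·c1 - 2c2, so column 1 of P is [0, -2].
Doing the same for each uj gives P = [[0, 1], [-2, 1]].

[[0, 1], [-2, 1]]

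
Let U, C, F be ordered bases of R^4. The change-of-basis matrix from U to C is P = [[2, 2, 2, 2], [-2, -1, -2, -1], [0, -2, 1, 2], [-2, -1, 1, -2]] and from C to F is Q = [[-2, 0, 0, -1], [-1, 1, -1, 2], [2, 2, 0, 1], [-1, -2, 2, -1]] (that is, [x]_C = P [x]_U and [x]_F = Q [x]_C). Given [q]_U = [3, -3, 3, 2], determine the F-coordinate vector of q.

[-16, -42, -6, 42]

Composing the changes, [q]_F = Q P [q]_U.
Q P = [[-2, -3, -5, -2], [-8, -3, -3, -9], [-2, 1, 1, 0], [4, -3, 3, 6]]; applying this to [3, -3, 3, 2] gives [-16, -42, -6, 42].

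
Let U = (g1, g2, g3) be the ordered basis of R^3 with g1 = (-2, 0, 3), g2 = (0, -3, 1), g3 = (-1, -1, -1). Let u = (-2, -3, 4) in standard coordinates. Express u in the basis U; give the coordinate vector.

(1, 1, 0)

We seek scalars with c_1 g1 + ... + c_3 g3 = u; equivalently solve M c = u where the columns of M are g1, ..., g3.
Solving this 3x3 system gives c = (1, 1, 0).
Check: g1 + g2 + 0·g3 = (-2, -3, 4).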